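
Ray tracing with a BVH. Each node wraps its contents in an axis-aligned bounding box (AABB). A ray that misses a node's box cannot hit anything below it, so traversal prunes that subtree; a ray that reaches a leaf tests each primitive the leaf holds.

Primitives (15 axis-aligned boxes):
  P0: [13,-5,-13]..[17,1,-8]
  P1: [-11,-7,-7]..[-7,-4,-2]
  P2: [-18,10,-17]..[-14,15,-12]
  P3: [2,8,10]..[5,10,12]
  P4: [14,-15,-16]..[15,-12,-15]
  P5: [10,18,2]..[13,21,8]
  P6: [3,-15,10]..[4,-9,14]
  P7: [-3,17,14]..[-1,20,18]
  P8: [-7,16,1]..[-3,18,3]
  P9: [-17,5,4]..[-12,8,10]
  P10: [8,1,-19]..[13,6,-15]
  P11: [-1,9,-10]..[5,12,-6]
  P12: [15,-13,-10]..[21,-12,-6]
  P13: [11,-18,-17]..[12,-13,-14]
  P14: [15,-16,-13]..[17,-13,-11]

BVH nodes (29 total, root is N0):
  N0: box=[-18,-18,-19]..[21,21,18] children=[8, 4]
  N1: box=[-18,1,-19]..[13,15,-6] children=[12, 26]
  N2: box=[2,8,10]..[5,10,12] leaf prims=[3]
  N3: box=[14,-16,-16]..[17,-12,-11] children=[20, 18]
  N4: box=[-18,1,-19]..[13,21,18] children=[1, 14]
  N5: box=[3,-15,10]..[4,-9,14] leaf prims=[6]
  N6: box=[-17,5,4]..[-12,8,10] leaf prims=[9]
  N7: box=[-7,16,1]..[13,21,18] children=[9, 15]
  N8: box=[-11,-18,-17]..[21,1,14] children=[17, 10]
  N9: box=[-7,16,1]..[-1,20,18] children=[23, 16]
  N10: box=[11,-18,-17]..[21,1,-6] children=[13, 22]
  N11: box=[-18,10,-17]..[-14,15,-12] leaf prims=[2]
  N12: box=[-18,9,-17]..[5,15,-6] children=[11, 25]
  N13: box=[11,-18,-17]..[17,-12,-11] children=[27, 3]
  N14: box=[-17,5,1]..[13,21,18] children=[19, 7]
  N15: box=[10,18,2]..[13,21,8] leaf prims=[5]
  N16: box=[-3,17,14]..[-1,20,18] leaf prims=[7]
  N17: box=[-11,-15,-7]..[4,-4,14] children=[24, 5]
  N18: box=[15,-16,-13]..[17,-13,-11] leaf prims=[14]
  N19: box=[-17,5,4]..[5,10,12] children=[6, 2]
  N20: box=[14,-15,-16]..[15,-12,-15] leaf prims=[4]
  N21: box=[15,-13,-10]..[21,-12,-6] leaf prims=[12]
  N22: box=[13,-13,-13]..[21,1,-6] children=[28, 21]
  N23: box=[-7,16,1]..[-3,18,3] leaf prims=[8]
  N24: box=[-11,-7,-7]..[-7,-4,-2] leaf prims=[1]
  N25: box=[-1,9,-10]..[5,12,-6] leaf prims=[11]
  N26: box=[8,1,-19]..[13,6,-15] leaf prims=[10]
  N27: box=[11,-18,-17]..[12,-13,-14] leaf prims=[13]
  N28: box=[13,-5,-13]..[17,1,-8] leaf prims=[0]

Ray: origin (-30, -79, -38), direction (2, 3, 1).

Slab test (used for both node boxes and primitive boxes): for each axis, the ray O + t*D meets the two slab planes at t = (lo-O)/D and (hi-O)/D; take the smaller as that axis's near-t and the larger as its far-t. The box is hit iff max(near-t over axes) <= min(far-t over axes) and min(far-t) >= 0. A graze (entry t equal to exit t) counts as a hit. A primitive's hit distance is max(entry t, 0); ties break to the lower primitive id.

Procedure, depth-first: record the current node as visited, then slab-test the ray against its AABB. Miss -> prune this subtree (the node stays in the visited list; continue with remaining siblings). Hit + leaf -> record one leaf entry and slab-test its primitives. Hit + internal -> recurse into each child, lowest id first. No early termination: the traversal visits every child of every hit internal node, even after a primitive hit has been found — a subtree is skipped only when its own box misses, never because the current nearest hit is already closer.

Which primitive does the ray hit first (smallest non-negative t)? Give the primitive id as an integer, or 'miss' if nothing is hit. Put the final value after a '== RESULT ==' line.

Traverse from the root:
N0 x:[6,51/2] y:[61/3,100/3] z:[19,56] -> hit [61/3,51/2], descend [4, 8]
  N4 x:[6,43/2] y:[80/3,100/3] z:[19,56] -> miss, prune
  N8 x:[19/2,51/2] y:[61/3,80/3] z:[21,52] -> hit [21,51/2], descend [10, 17]
    N10 x:[41/2,51/2] y:[61/3,80/3] z:[21,32] -> hit [21,51/2], descend [13, 22]
      N13 x:[41/2,47/2] y:[61/3,67/3] z:[21,27] -> hit [21,67/3], descend [3, 27]
        N3 x:[22,47/2] y:[21,67/3] z:[22,27] -> hit [22,67/3], descend [18, 20]
          N18 x:[45/2,47/2] y:[21,22] z:[25,27] -> miss, prune
          N20 x:[22,45/2] y:[64/3,67/3] z:[22,23] -> hit [22,67/3] leaf, test {P4@t=22}
        N27 x:[41/2,21] y:[61/3,22] z:[21,24] -> hit [21,21] leaf, test {P13@t=21}
      N22 x:[43/2,51/2] y:[22,80/3] z:[25,32] -> hit [25,51/2], descend [21, 28]
        N21 x:[45/2,51/2] y:[22,67/3] z:[28,32] -> miss, prune
        N28 x:[43/2,47/2] y:[74/3,80/3] z:[25,30] -> miss, prune
    N17 x:[19/2,17] y:[64/3,25] z:[31,52] -> miss, prune

order=[0, 4, 8, 10, 13, 3, 18, 20, 27, 22, 21, 28, 17]  |boxes|=13  |leaves|=2  hit=P13

== RESULT ==
13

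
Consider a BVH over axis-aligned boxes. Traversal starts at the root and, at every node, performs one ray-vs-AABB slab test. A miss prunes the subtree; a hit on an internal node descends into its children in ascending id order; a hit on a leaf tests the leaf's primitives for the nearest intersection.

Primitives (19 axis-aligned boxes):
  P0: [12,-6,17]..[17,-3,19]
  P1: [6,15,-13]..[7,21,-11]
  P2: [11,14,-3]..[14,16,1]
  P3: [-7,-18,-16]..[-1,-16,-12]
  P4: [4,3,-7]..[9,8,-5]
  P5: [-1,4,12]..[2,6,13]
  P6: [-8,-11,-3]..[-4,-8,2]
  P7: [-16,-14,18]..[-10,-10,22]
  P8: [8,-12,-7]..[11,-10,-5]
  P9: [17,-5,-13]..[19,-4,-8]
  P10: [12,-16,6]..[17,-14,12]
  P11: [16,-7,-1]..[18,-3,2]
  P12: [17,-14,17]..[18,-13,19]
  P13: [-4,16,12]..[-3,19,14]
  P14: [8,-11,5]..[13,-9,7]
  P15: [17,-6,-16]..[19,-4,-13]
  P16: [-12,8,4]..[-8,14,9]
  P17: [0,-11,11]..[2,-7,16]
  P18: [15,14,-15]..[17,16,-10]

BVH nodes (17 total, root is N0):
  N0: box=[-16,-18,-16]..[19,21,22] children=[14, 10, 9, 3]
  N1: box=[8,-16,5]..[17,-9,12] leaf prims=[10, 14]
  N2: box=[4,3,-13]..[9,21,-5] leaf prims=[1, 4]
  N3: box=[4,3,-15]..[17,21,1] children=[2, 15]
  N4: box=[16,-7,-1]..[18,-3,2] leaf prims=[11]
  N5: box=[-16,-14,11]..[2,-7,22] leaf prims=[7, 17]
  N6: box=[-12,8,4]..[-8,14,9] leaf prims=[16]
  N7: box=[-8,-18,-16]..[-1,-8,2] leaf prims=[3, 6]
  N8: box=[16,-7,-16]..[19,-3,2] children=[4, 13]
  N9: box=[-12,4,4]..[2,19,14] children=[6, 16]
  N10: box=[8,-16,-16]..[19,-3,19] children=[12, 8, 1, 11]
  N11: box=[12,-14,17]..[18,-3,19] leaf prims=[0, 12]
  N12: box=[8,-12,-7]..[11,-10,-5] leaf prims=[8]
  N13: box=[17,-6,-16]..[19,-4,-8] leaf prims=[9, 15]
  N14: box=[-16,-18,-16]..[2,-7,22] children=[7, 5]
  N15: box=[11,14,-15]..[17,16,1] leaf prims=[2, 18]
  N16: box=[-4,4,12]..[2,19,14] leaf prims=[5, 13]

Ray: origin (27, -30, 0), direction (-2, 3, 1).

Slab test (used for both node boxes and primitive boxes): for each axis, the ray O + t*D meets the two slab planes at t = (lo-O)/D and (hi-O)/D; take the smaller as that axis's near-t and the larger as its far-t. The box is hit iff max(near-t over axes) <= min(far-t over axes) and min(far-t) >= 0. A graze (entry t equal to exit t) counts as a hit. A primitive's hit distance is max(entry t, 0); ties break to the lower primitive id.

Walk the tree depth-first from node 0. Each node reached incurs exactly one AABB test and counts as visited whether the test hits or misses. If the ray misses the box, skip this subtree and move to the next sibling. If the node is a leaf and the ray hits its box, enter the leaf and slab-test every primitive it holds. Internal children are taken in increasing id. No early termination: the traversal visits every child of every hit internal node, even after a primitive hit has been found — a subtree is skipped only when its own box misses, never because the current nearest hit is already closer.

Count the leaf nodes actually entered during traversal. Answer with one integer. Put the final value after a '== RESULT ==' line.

Trace the traversal:
N0 x:[4,43/2] y:[4,17] z:[-16,22] -> hit [4,17], descend [3, 9, 10, 14]
  N3 x:[5,23/2] y:[11,17] z:[-15,1] -> miss, prune
  N9 x:[25/2,39/2] y:[34/3,49/3] z:[4,14] -> hit [25/2,14], descend [6, 16]
    N6 x:[35/2,39/2] y:[38/3,44/3] z:[4,9] -> miss, prune
    N16 x:[25/2,31/2] y:[34/3,49/3] z:[12,14] -> hit [25/2,14] leaf, test {P5(miss), P13(miss)}
  N10 x:[4,19/2] y:[14/3,9] z:[-16,19] -> hit [14/3,9], descend [1, 8, 11, 12]
    N1 x:[5,19/2] y:[14/3,7] z:[5,12] -> hit [5,7] leaf, test {P10(miss), P14@t=7}
    N8 x:[4,11/2] y:[23/3,9] z:[-16,2] -> miss, prune
    N11 x:[9/2,15/2] y:[16/3,9] z:[17,19] -> miss, prune
    N12 x:[8,19/2] y:[6,20/3] z:[-7,-5] -> miss, prune
  N14 x:[25/2,43/2] y:[4,23/3] z:[-16,22] -> miss, prune

Summary -> nodes [0, 3, 9, 6, 16, 10, 1, 8, 11, 12, 14]; box-tests=11; leaf-entries=2; first=P14

== RESULT ==
2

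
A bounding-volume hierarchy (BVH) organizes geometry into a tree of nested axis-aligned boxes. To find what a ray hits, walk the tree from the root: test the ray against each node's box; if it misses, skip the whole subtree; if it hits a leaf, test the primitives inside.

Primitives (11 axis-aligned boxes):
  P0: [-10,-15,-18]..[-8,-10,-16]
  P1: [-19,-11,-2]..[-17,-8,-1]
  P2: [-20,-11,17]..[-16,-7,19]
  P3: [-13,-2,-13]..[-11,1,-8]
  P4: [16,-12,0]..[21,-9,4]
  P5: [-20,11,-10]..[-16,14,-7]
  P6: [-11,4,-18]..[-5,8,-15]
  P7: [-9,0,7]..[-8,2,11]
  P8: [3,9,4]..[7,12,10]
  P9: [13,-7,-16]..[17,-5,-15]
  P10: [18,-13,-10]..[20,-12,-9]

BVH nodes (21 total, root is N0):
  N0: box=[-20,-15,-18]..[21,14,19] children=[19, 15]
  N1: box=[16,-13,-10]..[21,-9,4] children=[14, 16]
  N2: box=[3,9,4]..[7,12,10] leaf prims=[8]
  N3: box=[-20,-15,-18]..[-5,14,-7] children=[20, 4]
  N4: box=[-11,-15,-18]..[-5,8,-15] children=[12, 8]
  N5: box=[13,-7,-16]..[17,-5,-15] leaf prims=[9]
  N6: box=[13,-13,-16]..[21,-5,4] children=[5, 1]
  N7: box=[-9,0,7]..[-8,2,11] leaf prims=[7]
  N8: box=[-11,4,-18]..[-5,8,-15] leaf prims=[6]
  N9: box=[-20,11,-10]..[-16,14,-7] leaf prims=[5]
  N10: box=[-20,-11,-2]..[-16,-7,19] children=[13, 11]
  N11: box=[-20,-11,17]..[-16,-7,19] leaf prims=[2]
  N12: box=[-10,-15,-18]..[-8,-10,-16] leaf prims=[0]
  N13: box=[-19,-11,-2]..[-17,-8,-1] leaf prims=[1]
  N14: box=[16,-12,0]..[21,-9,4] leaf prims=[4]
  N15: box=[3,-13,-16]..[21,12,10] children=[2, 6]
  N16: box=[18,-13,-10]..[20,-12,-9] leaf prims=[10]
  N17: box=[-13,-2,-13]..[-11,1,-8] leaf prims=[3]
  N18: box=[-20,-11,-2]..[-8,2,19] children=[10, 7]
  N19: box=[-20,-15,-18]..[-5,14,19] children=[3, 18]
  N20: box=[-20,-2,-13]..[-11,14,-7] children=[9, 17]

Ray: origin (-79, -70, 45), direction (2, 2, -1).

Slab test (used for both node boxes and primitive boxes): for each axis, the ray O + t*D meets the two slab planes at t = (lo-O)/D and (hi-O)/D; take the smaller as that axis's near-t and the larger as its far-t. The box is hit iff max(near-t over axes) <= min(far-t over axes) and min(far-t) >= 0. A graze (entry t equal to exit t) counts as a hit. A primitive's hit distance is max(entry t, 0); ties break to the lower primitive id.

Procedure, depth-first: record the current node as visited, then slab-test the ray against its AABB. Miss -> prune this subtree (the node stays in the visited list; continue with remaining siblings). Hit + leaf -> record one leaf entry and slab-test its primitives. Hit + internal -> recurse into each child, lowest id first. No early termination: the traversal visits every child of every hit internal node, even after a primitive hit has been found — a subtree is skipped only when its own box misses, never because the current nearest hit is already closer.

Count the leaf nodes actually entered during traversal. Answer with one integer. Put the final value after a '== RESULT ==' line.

Trace the traversal:
N0 x:[59/2,50] y:[55/2,42] z:[26,63] -> hit [59/2,42], descend [15, 19]
  N15 x:[41,50] y:[57/2,41] z:[35,61] -> hit [41,41], descend [2, 6]
    N2 x:[41,43] y:[79/2,41] z:[35,41] -> hit [41,41] leaf, test {P8@t=41}
    N6 x:[46,50] y:[57/2,65/2] z:[41,61] -> miss, prune
  N19 x:[59/2,37] y:[55/2,42] z:[26,63] -> hit [59/2,37], descend [3, 18]
    N3 x:[59/2,37] y:[55/2,42] z:[52,63] -> miss, prune
    N18 x:[59/2,71/2] y:[59/2,36] z:[26,47] -> hit [59/2,71/2], descend [7, 10]
      N7 x:[35,71/2] y:[35,36] z:[34,38] -> hit [35,71/2] leaf, test {P7@t=35}
      N10 x:[59/2,63/2] y:[59/2,63/2] z:[26,47] -> hit [59/2,63/2], descend [11, 13]
        N11 x:[59/2,63/2] y:[59/2,63/2] z:[26,28] -> miss, prune
        N13 x:[30,31] y:[59/2,31] z:[46,47] -> miss, prune

Summary -> nodes [0, 15, 2, 6, 19, 3, 18, 7, 10, 11, 13]; box-tests=11; leaf-entries=2; first=P7

== RESULT ==
2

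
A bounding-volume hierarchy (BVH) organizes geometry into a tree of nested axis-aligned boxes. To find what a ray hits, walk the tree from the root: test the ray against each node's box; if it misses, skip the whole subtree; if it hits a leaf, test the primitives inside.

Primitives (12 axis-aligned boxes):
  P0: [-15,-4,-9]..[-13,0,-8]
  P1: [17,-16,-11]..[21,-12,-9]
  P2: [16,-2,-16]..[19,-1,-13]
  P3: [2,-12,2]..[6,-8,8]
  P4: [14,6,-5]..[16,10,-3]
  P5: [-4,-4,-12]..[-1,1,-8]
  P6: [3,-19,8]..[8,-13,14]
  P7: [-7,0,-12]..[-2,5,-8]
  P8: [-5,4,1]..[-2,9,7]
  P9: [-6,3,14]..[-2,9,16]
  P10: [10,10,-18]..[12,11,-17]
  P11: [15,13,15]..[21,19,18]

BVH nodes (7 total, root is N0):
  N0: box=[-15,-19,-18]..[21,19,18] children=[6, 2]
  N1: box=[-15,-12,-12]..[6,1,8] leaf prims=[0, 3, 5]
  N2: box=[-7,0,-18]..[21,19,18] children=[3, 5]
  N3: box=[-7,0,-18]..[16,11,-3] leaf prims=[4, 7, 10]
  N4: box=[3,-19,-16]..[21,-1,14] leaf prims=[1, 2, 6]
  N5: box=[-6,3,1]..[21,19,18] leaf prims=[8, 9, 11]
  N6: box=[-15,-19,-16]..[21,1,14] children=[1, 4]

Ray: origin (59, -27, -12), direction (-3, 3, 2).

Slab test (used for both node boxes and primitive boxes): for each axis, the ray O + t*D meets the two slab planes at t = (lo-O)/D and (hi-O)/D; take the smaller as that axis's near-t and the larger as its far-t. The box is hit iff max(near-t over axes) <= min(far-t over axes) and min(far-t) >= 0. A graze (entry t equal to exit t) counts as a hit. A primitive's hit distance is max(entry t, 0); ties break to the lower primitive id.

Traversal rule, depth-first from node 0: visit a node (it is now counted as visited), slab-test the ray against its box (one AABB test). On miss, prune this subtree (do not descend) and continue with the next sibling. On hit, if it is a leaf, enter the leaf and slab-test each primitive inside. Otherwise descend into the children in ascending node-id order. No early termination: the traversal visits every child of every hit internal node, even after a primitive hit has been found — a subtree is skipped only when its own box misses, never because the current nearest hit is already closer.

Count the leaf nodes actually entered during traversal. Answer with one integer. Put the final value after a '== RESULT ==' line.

Walk:
N0 x:[38/3,74/3] y:[8/3,46/3] z:[-3,15] -> hit [38/3,15], descend [2, 6]
  N2 x:[38/3,22] y:[9,46/3] z:[-3,15] -> hit [38/3,15], descend [3, 5]
    N3 x:[43/3,22] y:[9,38/3] z:[-3,9/2] -> miss, prune
    N5 x:[38/3,65/3] y:[10,46/3] z:[13/2,15] -> hit [38/3,15] leaf, test {P8(miss), P9(miss), P11@t=27/2}
  N6 x:[38/3,74/3] y:[8/3,28/3] z:[-2,13] -> miss, prune

order=[0, 2, 3, 5, 6]  |boxes|=5  |leaves|=1  hit=P11

== RESULT ==
1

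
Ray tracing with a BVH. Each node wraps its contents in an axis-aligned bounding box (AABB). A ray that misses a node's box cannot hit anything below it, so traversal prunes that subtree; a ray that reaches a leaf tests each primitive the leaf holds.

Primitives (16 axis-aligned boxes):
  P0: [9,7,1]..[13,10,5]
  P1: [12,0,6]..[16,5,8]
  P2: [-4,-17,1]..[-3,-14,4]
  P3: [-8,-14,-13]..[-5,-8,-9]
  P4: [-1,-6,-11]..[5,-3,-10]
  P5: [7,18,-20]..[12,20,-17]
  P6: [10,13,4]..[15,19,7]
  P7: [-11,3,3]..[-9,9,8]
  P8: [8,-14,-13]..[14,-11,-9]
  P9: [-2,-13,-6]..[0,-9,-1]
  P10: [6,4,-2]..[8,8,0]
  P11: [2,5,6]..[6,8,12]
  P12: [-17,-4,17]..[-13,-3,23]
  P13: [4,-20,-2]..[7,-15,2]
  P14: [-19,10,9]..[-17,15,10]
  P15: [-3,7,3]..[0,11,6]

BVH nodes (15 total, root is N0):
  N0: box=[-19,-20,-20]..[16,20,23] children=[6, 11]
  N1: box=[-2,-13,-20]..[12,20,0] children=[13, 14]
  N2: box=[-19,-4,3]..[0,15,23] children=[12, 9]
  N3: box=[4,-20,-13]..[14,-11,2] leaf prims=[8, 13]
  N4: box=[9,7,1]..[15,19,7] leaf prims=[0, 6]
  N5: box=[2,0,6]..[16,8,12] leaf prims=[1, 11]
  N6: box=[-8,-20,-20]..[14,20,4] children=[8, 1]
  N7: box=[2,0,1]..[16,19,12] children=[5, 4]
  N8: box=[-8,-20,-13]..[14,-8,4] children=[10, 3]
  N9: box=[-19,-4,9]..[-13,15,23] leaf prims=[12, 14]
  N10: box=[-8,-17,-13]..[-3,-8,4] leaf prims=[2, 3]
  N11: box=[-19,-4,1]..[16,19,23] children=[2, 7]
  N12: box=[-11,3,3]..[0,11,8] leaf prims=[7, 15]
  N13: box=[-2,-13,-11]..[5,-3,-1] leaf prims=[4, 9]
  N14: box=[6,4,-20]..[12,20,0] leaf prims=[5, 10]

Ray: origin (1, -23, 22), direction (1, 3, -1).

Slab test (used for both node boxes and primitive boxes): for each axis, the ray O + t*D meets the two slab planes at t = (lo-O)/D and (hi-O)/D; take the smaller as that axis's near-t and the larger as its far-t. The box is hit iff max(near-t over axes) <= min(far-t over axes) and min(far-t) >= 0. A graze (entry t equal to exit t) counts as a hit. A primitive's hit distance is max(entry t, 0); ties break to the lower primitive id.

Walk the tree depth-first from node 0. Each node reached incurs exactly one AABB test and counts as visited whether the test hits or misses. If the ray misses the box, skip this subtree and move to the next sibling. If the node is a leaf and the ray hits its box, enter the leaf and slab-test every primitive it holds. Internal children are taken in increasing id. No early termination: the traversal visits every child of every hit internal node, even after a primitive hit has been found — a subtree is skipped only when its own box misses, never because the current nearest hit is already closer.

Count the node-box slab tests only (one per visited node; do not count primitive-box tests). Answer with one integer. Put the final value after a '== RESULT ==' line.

Traverse from the root:
N0 x:[-20,15] y:[1,43/3] z:[-1,42] -> hit [1,43/3], descend [6, 11]
  N6 x:[-9,13] y:[1,43/3] z:[18,42] -> miss, prune
  N11 x:[-20,15] y:[19/3,14] z:[-1,21] -> hit [19/3,14], descend [2, 7]
    N2 x:[-20,-1] y:[19/3,38/3] z:[-1,19] -> miss, prune
    N7 x:[1,15] y:[23/3,14] z:[10,21] -> hit [10,14], descend [4, 5]
      N4 x:[8,14] y:[10,14] z:[15,21] -> miss, prune
      N5 x:[1,15] y:[23/3,31/3] z:[10,16] -> hit [10,31/3] leaf, test {P1(miss), P11(miss)}

Summary -> nodes [0, 6, 11, 2, 7, 4, 5]; box-tests=7; leaf-entries=1; first=miss

== RESULT ==
7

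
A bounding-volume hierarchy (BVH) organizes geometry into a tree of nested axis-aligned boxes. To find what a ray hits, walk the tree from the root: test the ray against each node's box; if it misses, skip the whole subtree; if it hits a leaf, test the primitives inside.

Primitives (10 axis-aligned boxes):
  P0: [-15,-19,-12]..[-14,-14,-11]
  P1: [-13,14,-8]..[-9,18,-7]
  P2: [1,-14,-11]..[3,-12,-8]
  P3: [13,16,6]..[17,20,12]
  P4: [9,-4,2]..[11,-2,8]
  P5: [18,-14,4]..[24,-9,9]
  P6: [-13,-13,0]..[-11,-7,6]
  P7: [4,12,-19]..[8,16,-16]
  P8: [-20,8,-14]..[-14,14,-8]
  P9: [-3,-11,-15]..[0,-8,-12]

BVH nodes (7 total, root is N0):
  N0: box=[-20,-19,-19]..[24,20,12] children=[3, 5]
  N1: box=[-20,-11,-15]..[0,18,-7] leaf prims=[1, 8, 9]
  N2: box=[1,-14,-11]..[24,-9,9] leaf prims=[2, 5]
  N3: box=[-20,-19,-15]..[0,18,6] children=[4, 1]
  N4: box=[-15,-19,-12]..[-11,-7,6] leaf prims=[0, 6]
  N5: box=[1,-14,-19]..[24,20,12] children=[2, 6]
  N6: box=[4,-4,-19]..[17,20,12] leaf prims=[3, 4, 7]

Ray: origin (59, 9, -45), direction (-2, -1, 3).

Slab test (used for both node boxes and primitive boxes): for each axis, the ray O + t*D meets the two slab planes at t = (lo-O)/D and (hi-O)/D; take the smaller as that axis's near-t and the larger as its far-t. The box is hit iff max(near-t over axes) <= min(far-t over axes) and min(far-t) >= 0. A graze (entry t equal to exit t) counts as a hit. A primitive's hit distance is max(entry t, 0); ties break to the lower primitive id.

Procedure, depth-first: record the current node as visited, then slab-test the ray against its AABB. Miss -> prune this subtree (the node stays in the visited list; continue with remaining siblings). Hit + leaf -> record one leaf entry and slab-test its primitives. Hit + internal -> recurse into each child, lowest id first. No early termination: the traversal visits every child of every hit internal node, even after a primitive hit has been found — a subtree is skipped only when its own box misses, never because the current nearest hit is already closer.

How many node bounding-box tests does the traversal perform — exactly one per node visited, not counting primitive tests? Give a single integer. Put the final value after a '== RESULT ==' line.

Trace the traversal:
N0 x:[35/2,79/2] y:[-11,28] z:[26/3,19] -> hit [35/2,19], descend [3, 5]
  N3 x:[59/2,79/2] y:[-9,28] z:[10,17] -> miss, prune
  N5 x:[35/2,29] y:[-11,23] z:[26/3,19] -> hit [35/2,19], descend [2, 6]
    N2 x:[35/2,29] y:[18,23] z:[34/3,18] -> hit [18,18] leaf, test {P2(miss), P5@t=18}
    N6 x:[21,55/2] y:[-11,13] z:[26/3,19] -> miss, prune

Visited [0, 3, 5, 2, 6]. Tests: 5 box, 1 leaf. Nearest: P5.

== RESULT ==
5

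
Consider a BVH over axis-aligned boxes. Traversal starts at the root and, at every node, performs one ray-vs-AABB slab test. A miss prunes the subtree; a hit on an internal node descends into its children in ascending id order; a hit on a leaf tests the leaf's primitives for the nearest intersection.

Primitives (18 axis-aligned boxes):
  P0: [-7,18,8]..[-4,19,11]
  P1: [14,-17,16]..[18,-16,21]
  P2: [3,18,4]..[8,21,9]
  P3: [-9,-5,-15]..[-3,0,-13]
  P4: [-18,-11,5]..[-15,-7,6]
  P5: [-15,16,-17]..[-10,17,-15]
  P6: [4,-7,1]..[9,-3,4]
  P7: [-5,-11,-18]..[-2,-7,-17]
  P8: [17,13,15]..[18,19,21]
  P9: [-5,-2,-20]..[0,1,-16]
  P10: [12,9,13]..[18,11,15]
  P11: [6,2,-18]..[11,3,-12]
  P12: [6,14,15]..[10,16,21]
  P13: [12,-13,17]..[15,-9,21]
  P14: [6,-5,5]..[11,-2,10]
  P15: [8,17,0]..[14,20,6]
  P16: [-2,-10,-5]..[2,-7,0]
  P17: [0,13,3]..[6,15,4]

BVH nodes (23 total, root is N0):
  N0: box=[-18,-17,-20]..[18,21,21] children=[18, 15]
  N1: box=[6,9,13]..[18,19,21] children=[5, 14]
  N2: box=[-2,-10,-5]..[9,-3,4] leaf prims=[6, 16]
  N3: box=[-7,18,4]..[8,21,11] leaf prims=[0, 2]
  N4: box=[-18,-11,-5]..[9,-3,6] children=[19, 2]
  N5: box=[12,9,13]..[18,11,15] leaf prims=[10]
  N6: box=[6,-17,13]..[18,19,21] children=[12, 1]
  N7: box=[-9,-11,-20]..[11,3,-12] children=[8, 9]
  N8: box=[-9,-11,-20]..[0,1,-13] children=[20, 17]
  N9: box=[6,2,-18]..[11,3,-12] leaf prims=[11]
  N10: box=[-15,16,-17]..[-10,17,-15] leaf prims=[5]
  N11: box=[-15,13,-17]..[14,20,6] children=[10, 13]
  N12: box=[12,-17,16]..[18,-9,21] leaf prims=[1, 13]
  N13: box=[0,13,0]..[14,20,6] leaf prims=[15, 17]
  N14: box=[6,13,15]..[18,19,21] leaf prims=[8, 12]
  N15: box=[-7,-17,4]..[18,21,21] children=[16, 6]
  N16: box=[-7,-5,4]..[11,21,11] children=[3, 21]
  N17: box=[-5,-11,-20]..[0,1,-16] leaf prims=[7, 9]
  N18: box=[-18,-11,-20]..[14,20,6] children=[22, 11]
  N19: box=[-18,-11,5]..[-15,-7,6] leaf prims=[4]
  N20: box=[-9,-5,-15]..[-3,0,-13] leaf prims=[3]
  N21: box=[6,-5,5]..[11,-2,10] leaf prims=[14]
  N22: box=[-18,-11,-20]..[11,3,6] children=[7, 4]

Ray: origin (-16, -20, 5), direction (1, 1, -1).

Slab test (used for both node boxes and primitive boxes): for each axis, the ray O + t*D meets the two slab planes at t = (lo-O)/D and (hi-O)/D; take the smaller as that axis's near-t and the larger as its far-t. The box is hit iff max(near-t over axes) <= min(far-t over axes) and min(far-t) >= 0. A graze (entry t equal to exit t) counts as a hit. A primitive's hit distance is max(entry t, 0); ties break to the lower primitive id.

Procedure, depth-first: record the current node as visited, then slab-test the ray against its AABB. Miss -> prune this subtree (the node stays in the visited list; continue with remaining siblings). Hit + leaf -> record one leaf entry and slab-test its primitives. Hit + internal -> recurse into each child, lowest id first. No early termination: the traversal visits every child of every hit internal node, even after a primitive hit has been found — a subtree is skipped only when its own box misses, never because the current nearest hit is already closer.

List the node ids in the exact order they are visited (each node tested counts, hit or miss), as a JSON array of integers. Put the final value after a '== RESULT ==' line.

Trace the traversal:
N0 x:[-2,34] y:[3,41] z:[-16,25] -> hit [3,25], descend [15, 18]
  N15 x:[9,34] y:[3,41] z:[-16,1] -> miss, prune
  N18 x:[-2,30] y:[9,40] z:[-1,25] -> hit [9,25], descend [11, 22]
    N11 x:[1,30] y:[33,40] z:[-1,22] -> miss, prune
    N22 x:[-2,27] y:[9,23] z:[-1,25] -> hit [9,23], descend [4, 7]
      N4 x:[-2,25] y:[9,17] z:[-1,10] -> hit [9,10], descend [2, 19]
        N2 x:[14,25] y:[10,17] z:[1,10] -> miss, prune
        N19 x:[-2,1] y:[9,13] z:[-1,0] -> miss, prune
      N7 x:[7,27] y:[9,23] z:[17,25] -> hit [17,23], descend [8, 9]
        N8 x:[7,16] y:[9,21] z:[18,25] -> miss, prune
        N9 x:[22,27] y:[22,23] z:[17,23] -> hit [22,23] leaf, test {P11@t=22}

Summary -> nodes [0, 15, 18, 11, 22, 4, 2, 19, 7, 8, 9]; box-tests=11; leaf-entries=1; first=P11

== RESULT ==
[0, 15, 18, 11, 22, 4, 2, 19, 7, 8, 9]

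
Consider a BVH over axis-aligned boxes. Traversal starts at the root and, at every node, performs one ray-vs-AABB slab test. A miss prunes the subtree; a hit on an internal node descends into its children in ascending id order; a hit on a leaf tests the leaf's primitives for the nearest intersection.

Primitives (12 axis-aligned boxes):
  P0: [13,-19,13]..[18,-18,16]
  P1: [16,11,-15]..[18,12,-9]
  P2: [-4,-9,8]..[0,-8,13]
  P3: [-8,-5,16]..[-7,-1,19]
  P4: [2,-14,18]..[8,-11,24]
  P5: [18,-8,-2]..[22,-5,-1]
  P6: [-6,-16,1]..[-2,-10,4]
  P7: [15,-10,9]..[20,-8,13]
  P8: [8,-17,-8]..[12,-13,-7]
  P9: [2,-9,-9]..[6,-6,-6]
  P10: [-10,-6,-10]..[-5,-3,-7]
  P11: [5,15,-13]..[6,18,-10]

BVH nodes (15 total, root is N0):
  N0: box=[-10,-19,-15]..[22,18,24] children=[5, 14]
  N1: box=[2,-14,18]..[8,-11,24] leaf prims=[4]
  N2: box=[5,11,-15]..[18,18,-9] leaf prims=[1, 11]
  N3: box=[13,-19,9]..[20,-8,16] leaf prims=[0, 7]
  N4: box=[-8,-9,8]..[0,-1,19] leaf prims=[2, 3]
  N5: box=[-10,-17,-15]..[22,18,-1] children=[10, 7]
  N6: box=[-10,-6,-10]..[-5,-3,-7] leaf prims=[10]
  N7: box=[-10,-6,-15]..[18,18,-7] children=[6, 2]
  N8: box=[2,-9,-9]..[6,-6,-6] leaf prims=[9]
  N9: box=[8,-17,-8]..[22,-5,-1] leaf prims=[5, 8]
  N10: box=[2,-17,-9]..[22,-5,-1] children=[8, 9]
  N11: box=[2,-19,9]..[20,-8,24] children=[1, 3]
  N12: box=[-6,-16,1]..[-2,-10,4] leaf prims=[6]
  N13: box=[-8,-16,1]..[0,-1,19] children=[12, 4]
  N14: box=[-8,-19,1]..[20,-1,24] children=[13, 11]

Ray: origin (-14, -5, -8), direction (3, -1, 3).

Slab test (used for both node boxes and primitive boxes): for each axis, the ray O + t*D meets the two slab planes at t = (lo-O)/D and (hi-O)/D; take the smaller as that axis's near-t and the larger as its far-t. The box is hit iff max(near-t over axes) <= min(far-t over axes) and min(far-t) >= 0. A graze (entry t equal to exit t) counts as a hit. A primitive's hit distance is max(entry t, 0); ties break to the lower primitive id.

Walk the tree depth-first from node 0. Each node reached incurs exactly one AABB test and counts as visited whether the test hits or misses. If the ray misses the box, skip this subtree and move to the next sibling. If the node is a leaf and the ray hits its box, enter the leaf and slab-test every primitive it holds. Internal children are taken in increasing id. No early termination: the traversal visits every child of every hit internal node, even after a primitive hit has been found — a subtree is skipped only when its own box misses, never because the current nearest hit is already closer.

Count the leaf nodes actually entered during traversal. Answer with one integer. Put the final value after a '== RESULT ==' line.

Traverse from the root:
N0 x:[4/3,12] y:[-23,14] z:[-7/3,32/3] -> hit [4/3,32/3], descend [5, 14]
  N5 x:[4/3,12] y:[-23,12] z:[-7/3,7/3] -> hit [4/3,7/3], descend [7, 10]
    N7 x:[4/3,32/3] y:[-23,1] z:[-7/3,1/3] -> miss, prune
    N10 x:[16/3,12] y:[0,12] z:[-1/3,7/3] -> miss, prune
  N14 x:[2,34/3] y:[-4,14] z:[3,32/3] -> hit [3,32/3], descend [11, 13]
    N11 x:[16/3,34/3] y:[3,14] z:[17/3,32/3] -> hit [17/3,32/3], descend [1, 3]
      N1 x:[16/3,22/3] y:[6,9] z:[26/3,32/3] -> miss, prune
      N3 x:[9,34/3] y:[3,14] z:[17/3,8] -> miss, prune
    N13 x:[2,14/3] y:[-4,11] z:[3,9] -> hit [3,14/3], descend [4, 12]
      N4 x:[2,14/3] y:[-4,4] z:[16/3,9] -> miss, prune
      N12 x:[8/3,4] y:[5,11] z:[3,4] -> miss, prune

order=[0, 5, 7, 10, 14, 11, 1, 3, 13, 4, 12]  |boxes|=11  |leaves|=0  hit=miss

== RESULT ==
0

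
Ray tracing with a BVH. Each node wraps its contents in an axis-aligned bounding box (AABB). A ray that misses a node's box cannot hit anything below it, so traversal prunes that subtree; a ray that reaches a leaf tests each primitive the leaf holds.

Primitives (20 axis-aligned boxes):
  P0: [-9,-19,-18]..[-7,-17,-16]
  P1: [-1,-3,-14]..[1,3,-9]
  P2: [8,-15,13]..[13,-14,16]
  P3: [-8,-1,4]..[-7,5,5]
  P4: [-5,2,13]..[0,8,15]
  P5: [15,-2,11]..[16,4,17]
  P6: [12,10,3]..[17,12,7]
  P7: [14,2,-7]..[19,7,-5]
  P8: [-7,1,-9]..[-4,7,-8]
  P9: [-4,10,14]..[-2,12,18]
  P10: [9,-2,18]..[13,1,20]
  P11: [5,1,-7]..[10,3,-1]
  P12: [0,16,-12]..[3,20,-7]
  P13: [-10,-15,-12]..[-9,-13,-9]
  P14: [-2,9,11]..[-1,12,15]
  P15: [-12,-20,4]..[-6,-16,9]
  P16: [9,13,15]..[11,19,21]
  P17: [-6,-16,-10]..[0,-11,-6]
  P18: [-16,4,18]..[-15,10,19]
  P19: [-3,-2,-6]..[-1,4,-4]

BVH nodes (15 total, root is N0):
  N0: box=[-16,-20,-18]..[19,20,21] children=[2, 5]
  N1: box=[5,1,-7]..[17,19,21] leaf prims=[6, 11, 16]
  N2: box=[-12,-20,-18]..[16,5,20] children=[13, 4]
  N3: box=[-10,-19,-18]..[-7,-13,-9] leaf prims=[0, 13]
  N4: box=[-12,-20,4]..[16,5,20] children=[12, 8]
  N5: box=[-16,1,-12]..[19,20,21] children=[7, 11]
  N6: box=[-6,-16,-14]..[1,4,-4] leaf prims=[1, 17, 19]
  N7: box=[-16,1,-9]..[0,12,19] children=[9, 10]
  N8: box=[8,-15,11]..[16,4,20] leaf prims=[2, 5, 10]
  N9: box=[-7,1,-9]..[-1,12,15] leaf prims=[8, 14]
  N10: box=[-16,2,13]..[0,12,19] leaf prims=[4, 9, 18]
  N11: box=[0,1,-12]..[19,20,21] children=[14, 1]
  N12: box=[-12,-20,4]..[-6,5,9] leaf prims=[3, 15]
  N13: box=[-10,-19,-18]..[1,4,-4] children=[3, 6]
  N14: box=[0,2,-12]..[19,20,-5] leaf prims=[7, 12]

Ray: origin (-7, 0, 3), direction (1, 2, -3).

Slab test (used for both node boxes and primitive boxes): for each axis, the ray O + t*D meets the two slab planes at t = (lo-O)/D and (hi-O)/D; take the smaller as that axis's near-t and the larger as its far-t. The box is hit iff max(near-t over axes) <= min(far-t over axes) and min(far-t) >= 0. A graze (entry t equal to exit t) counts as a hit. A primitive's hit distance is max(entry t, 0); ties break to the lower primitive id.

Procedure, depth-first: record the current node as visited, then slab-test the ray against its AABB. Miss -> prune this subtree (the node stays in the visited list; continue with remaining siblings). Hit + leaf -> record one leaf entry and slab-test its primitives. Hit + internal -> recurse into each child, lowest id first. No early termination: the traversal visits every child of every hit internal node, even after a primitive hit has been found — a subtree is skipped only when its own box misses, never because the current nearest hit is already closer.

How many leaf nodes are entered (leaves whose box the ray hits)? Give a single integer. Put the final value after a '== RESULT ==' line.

Walk:
N0 x:[-9,26] y:[-10,10] z:[-6,7] -> hit [-6,7], descend [2, 5]
  N2 x:[-5,23] y:[-10,5/2] z:[-17/3,7] -> hit [-5,5/2], descend [4, 13]
    N4 x:[-5,23] y:[-10,5/2] z:[-17/3,-1/3] -> miss, prune
    N13 x:[-3,8] y:[-19/2,2] z:[7/3,7] -> miss, prune
  N5 x:[-9,26] y:[1/2,10] z:[-6,5] -> hit [1/2,5], descend [7, 11]
    N7 x:[-9,7] y:[1/2,6] z:[-16/3,4] -> hit [1/2,4], descend [9, 10]
      N9 x:[0,6] y:[1/2,6] z:[-4,4] -> hit [1/2,4] leaf, test {P8(miss), P14(miss)}
      N10 x:[-9,7] y:[1,6] z:[-16/3,-10/3] -> miss, prune
    N11 x:[7,26] y:[1/2,10] z:[-6,5] -> miss, prune

order=[0, 2, 4, 13, 5, 7, 9, 10, 11]  |boxes|=9  |leaves|=1  hit=miss

== RESULT ==
1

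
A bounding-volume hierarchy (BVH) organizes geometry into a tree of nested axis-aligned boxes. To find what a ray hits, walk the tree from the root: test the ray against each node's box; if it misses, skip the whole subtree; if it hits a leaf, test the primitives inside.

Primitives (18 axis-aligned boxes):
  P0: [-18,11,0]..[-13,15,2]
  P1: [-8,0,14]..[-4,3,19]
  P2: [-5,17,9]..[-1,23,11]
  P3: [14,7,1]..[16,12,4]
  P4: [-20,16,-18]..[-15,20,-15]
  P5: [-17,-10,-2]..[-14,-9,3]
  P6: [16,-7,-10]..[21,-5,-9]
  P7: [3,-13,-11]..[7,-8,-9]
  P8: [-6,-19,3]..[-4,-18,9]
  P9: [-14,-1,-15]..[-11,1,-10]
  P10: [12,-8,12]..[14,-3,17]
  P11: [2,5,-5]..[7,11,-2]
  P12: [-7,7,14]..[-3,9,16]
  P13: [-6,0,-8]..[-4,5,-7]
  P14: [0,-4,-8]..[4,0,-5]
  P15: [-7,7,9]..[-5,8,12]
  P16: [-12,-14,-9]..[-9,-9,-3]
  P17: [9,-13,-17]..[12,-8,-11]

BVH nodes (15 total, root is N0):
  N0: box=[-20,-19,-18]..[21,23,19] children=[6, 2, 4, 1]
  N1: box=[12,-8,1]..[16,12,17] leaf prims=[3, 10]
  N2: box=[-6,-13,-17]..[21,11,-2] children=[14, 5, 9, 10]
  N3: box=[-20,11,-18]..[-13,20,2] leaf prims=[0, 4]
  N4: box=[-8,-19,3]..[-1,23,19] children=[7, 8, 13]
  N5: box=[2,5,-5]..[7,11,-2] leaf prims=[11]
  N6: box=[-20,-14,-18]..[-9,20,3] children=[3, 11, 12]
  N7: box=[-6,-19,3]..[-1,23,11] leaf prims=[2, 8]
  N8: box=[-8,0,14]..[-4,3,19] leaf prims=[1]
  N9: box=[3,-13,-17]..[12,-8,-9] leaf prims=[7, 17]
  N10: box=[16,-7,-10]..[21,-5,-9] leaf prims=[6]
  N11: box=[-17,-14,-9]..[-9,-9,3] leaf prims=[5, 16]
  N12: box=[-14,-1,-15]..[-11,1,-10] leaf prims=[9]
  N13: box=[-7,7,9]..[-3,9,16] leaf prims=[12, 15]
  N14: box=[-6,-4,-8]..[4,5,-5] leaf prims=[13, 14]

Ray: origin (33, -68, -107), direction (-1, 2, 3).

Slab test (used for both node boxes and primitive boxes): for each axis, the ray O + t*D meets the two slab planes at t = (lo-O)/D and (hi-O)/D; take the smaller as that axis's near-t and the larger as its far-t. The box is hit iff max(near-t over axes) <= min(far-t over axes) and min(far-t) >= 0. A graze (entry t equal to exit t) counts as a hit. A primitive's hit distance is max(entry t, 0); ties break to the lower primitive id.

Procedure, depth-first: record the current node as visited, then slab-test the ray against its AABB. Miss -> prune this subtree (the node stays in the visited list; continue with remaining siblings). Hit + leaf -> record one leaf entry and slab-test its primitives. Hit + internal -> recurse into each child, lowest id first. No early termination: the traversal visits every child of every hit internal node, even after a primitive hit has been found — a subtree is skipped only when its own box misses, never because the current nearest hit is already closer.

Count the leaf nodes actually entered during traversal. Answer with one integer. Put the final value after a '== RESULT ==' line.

Walk:
N0 x:[12,53] y:[49/2,91/2] z:[89/3,42] -> hit [89/3,42], descend [1, 2, 4, 6]
  N1 x:[17,21] y:[30,40] z:[36,124/3] -> miss, prune
  N2 x:[12,39] y:[55/2,79/2] z:[30,35] -> hit [30,35], descend [5, 9, 10, 14]
    N5 x:[26,31] y:[73/2,79/2] z:[34,35] -> miss, prune
    N9 x:[21,30] y:[55/2,30] z:[30,98/3] -> hit [30,30] leaf, test {P7(miss), P17(miss)}
    N10 x:[12,17] y:[61/2,63/2] z:[97/3,98/3] -> miss, prune
    N14 x:[29,39] y:[32,73/2] z:[33,34] -> hit [33,34] leaf, test {P13(miss), P14@t=33}
  N4 x:[34,41] y:[49/2,91/2] z:[110/3,42] -> hit [110/3,41], descend [7, 8, 13]
    N7 x:[34,39] y:[49/2,91/2] z:[110/3,118/3] -> hit [110/3,39] leaf, test {P2(miss), P8(miss)}
    N8 x:[37,41] y:[34,71/2] z:[121/3,42] -> miss, prune
    N13 x:[36,40] y:[75/2,77/2] z:[116/3,41] -> miss, prune
  N6 x:[42,53] y:[27,44] z:[89/3,110/3] -> miss, prune

Summary -> nodes [0, 1, 2, 5, 9, 10, 14, 4, 7, 8, 13, 6]; box-tests=12; leaf-entries=3; first=P14

== RESULT ==
3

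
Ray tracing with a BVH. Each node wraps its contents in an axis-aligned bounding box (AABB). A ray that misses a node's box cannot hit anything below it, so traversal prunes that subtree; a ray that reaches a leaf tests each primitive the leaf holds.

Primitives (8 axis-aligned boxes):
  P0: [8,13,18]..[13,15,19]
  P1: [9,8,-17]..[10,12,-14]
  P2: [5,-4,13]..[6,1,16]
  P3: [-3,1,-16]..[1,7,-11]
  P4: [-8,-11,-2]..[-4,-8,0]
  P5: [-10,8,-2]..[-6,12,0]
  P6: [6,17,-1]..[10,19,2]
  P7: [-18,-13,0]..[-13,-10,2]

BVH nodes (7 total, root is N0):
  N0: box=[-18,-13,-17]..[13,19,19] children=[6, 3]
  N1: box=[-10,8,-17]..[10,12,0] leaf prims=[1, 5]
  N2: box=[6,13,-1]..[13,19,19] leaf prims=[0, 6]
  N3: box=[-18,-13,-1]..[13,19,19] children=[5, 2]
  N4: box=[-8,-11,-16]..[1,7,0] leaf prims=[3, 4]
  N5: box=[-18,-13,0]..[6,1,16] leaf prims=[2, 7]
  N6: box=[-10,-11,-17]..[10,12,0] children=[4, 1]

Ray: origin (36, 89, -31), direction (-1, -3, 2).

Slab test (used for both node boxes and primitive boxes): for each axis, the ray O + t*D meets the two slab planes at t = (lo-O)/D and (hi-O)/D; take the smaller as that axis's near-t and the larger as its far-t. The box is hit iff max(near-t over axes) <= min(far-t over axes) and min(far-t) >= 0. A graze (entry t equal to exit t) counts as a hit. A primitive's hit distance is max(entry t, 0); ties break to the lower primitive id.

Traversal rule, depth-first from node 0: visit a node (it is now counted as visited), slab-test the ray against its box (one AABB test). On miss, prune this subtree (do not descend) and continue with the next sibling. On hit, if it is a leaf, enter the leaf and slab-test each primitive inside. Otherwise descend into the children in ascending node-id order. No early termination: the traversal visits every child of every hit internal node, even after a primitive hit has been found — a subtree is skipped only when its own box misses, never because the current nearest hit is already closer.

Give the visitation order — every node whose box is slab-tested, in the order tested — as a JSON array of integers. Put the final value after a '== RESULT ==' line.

Walk:
N0 x:[23,54] y:[70/3,34] z:[7,25] -> hit [70/3,25], descend [3, 6]
  N3 x:[23,54] y:[70/3,34] z:[15,25] -> hit [70/3,25], descend [2, 5]
    N2 x:[23,30] y:[70/3,76/3] z:[15,25] -> hit [70/3,25] leaf, test {P0@t=74/3, P6(miss)}
    N5 x:[30,54] y:[88/3,34] z:[31/2,47/2] -> miss, prune
  N6 x:[26,46] y:[77/3,100/3] z:[7,31/2] -> miss, prune

order=[0, 3, 2, 5, 6]  |boxes|=5  |leaves|=1  hit=P0

== RESULT ==
[0, 3, 2, 5, 6]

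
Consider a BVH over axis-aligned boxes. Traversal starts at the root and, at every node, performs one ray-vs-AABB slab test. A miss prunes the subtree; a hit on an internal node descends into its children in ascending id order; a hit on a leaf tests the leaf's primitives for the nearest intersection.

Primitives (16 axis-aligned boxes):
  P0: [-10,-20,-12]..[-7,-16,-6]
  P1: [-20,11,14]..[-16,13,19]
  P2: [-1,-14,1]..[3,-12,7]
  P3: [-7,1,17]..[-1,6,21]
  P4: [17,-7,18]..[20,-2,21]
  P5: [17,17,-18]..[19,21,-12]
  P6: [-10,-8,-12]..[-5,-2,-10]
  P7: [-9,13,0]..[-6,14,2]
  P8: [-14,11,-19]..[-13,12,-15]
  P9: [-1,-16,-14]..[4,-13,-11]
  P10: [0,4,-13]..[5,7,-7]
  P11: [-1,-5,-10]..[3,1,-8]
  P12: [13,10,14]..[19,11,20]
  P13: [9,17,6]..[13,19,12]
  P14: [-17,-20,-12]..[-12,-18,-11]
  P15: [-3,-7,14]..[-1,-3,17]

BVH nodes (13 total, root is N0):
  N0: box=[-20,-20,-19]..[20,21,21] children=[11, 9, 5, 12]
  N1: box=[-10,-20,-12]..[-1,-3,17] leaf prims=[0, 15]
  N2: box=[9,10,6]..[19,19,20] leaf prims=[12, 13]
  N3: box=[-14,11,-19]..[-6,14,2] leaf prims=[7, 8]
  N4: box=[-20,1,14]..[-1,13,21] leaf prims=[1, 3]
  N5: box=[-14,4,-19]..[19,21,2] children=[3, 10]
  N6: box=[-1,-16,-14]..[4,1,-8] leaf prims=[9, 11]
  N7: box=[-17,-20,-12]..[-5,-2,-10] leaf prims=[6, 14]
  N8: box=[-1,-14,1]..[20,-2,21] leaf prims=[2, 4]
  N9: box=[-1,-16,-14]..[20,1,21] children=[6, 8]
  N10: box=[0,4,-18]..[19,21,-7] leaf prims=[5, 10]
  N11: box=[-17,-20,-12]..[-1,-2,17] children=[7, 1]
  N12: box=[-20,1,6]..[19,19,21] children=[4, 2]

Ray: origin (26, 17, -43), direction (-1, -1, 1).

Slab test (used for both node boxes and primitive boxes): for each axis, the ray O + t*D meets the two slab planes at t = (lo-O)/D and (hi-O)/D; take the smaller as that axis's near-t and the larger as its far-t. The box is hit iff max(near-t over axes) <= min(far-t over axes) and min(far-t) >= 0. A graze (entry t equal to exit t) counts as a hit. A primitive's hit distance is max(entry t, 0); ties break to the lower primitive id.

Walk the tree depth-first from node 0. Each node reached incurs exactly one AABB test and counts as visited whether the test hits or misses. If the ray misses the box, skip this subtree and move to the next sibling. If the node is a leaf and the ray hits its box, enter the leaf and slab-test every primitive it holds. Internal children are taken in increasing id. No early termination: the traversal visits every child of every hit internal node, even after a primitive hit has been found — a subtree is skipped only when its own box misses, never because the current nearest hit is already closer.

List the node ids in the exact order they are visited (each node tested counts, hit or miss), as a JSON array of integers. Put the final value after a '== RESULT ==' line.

Walk:
N0 x:[6,46] y:[-4,37] z:[24,64] -> hit [24,37], descend [5, 9, 11, 12]
  N5 x:[7,40] y:[-4,13] z:[24,45] -> miss, prune
  N9 x:[6,27] y:[16,33] z:[29,64] -> miss, prune
  N11 x:[27,43] y:[19,37] z:[31,60] -> hit [31,37], descend [1, 7]
    N1 x:[27,36] y:[20,37] z:[31,60] -> hit [31,36] leaf, test {P0@t=33, P15(miss)}
    N7 x:[31,43] y:[19,37] z:[31,33] -> hit [31,33] leaf, test {P6(miss), P14(miss)}
  N12 x:[7,46] y:[-2,16] z:[49,64] -> miss, prune

order=[0, 5, 9, 11, 1, 7, 12]  |boxes|=7  |leaves|=2  hit=P0

== RESULT ==
[0, 5, 9, 11, 1, 7, 12]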